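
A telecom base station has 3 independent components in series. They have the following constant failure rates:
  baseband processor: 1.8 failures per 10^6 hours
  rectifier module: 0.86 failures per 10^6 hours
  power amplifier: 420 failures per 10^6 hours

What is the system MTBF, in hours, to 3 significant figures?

Series of exponential components: λ_sys = Σ λ_i
λ_sys = 0.0000018 + 0.00000086 + 0.00042 = 4.2266e-04 /h
MTBF = 1 / λ_sys = 2370 h

2370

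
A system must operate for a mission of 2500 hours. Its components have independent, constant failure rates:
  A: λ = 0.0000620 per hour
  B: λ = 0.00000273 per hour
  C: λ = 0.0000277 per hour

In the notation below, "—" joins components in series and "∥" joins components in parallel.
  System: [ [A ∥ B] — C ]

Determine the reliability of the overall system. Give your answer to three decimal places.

0.932

R(A) = exp(−0.0000620 × 2500) = 0.85642
R(B) = exp(−0.00000273 × 2500) = 0.99320
R(C) = exp(−0.0000277 × 2500) = 0.93309
Parallel (A and B): 1 − (1 − 0.85642)(1 − 0.99320) = 0.99902
Series ([0.99902] and C): 0.99902 × 0.93309 = 0.932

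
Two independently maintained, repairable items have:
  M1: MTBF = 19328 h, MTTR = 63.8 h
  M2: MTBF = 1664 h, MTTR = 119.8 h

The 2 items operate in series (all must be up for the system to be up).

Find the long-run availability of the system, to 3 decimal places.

A(M1) = MTBF/(MTBF+MTTR) = 19328/(19328+63.8) = 0.996710
A(M2) = MTBF/(MTBF+MTTR) = 1664/(1664+119.8) = 0.932840
Series availability: 0.996710 × 0.932840 = 0.930

0.930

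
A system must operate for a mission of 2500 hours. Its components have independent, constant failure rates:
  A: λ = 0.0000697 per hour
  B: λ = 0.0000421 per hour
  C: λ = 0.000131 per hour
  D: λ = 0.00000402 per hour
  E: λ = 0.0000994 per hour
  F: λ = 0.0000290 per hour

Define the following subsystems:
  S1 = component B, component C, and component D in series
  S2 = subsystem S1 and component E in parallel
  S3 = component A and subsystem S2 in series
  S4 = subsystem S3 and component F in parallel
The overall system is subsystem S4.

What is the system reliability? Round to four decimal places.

R(A) = exp(−0.0000697 × 2500) = 0.840087
R(B) = exp(−0.0000421 × 2500) = 0.900099
R(C) = exp(−0.000131 × 2500) = 0.720723
R(D) = exp(−0.00000402 × 2500) = 0.990000
R(E) = exp(−0.0000994 × 2500) = 0.779970
R(F) = exp(−0.0000290 × 2500) = 0.930066
Series (B, C, and D): 0.900099 × 0.720723 × 0.990000 = 0.642235
Parallel ([0.642235] and E): 1 − (1 − 0.642235)(1 − 0.779970) = 0.921281
Series (A and [0.921281]): 0.840087 × 0.921281 = 0.773956
Parallel ([0.773956] and F): 1 − (1 − 0.773956)(1 − 0.930066) = 0.9842

0.9842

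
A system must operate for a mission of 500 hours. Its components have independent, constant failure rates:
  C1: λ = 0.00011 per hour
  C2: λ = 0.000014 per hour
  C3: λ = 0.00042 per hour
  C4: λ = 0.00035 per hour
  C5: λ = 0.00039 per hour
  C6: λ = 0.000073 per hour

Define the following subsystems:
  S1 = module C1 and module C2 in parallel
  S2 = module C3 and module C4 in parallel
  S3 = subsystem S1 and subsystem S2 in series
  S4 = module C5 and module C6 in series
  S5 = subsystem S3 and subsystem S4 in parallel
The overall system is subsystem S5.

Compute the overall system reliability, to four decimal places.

R(C1) = exp(−0.00011 × 500) = 0.946485
R(C2) = exp(−0.000014 × 500) = 0.993024
R(C3) = exp(−0.00042 × 500) = 0.810584
R(C4) = exp(−0.00035 × 500) = 0.839457
R(C5) = exp(−0.00039 × 500) = 0.822835
R(C6) = exp(−0.000073 × 500) = 0.964158
Parallel (C1 and C2): 1 − (1 − 0.946485)(1 − 0.993024) = 0.999627
Parallel (C3 and C4): 1 − (1 − 0.810584)(1 − 0.839457) = 0.969591
Series ([0.999627] and [0.969591]): 0.999627 × 0.969591 = 0.969229
Series (C5 and C6): 0.822835 × 0.964158 = 0.793343
Parallel ([0.969229] and [0.793343]): 1 − (1 − 0.969229)(1 − 0.793343) = 0.9936

0.9936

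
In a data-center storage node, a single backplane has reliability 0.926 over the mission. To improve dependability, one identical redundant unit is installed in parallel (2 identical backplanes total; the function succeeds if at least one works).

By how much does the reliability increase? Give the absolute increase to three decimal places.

0.069

R_before = 0.926
R_after = 1 − (1 − 0.926)^2 = 0.995
ΔR = 0.995 − 0.926 = 0.069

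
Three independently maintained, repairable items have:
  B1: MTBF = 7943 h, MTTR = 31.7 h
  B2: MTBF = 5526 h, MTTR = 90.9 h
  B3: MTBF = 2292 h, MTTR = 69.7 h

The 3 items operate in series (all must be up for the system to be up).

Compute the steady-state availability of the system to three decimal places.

A(B1) = MTBF/(MTBF+MTTR) = 7943/(7943+31.7) = 0.996025
A(B2) = MTBF/(MTBF+MTTR) = 5526/(5526+90.9) = 0.983817
A(B3) = MTBF/(MTBF+MTTR) = 2292/(2292+69.7) = 0.970487
Series availability: 0.996025 × 0.983817 × 0.970487 = 0.951

0.951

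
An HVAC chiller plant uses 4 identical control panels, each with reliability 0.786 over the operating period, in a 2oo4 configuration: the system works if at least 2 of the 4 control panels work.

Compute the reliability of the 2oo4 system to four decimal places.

0.9671

R = Σ_{i=2}^{4} C(4,i) p^i (1−p)^{4−i} with p = 0.786
C(4,2)·0.786^2·0.214^2 = 0.169756
C(4,3)·0.786^3·0.214^1 = 0.415663
C(4,4)·0.786^4·0.214^0 = 0.381672
Sum = 0.9671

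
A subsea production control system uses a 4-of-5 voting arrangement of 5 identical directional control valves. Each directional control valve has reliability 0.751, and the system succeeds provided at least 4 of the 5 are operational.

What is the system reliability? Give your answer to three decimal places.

0.635

R = Σ_{i=4}^{5} C(5,i) p^i (1−p)^{5−i} with p = 0.751
C(5,4)·0.751^4·0.249^1 = 0.39603
C(5,5)·0.751^5·0.249^0 = 0.23889
Sum = 0.635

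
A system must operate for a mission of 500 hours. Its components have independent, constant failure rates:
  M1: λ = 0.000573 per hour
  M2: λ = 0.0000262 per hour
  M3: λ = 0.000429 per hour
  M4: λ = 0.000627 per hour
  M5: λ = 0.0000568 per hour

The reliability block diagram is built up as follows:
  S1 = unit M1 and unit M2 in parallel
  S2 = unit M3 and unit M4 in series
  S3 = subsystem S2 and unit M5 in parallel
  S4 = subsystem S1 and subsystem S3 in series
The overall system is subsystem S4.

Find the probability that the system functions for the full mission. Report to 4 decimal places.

0.9853

R(M1) = exp(−0.000573 × 500) = 0.750887
R(M2) = exp(−0.0000262 × 500) = 0.986985
R(M3) = exp(−0.000429 × 500) = 0.806945
R(M4) = exp(−0.000627 × 500) = 0.730884
R(M5) = exp(−0.0000568 × 500) = 0.971999
Parallel (M1 and M2): 1 − (1 − 0.750887)(1 − 0.986985) = 0.996758
Series (M3 and M4): 0.806945 × 0.730884 = 0.589783
Parallel ([0.589783] and M5): 1 − (1 − 0.589783)(1 − 0.971999) = 0.988514
Series ([0.996758] and [0.988514]): 0.996758 × 0.988514 = 0.9853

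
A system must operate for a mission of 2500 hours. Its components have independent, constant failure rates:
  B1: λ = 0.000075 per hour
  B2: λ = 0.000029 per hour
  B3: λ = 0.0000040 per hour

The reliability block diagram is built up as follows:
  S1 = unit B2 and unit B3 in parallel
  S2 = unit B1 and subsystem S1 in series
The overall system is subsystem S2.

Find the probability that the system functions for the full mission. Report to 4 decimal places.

R(B1) = exp(−0.000075 × 2500) = 0.829029
R(B2) = exp(−0.000029 × 2500) = 0.930066
R(B3) = exp(−0.0000040 × 2500) = 0.990050
Parallel (B2 and B3): 1 − (1 − 0.930066)(1 − 0.990050) = 0.999304
Series (B1 and [0.999304]): 0.829029 × 0.999304 = 0.8285

0.8285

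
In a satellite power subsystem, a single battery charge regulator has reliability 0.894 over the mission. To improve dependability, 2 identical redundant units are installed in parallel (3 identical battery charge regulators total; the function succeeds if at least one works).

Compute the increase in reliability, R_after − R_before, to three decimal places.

0.105

R_before = 0.894
R_after = 1 − (1 − 0.894)^3 = 0.999
ΔR = 0.999 − 0.894 = 0.105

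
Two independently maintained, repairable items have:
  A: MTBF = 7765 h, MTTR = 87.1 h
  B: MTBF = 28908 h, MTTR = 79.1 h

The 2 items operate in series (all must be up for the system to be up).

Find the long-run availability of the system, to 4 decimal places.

0.9862

A(A) = MTBF/(MTBF+MTTR) = 7765/(7765+87.1) = 0.988907
A(B) = MTBF/(MTBF+MTTR) = 28908/(28908+79.1) = 0.997271
Series availability: 0.988907 × 0.997271 = 0.9862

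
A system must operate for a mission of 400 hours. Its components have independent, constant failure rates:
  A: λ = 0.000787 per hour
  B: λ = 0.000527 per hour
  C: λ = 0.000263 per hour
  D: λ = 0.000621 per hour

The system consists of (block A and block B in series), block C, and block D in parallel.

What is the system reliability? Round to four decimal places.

R(A) = exp(−0.000787 × 400) = 0.729935
R(B) = exp(−0.000527 × 400) = 0.809936
R(C) = exp(−0.000263 × 400) = 0.900144
R(D) = exp(−0.000621 × 400) = 0.780048
Series (A and B): 0.729935 × 0.809936 = 0.591201
Parallel ([0.591201], C, and D): 1 − (1 − 0.591201)(1 − 0.900144)(1 − 0.780048) = 0.9910

0.9910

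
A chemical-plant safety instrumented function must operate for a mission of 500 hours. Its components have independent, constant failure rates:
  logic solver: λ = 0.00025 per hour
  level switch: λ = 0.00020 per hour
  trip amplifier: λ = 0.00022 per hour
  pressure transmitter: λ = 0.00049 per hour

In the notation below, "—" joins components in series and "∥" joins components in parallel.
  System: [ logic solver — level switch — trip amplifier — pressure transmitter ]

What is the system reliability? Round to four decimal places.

R(logic solver) = exp(−0.00025 × 500) = 0.882497
R(level switch) = exp(−0.00020 × 500) = 0.904837
R(trip amplifier) = exp(−0.00022 × 500) = 0.895834
R(pressure transmitter) = exp(−0.00049 × 500) = 0.782705
Series (logic solver, level switch, trip amplifier, and pressure transmitter): 0.882497 × 0.904837 × 0.895834 × 0.782705 = 0.5599

0.5599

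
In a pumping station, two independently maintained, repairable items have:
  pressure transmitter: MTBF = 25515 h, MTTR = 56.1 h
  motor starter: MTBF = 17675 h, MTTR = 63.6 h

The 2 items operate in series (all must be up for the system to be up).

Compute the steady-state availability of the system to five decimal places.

0.99423

A(pressure transmitter) = MTBF/(MTBF+MTTR) = 25515/(25515+56.1) = 0.997806
A(motor starter) = MTBF/(MTBF+MTTR) = 17675/(17675+63.6) = 0.996415
Series availability: 0.997806 × 0.996415 = 0.99423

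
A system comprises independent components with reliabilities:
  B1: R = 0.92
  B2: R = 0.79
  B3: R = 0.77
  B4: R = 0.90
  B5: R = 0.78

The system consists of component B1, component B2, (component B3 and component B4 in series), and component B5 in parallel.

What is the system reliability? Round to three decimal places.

0.999

Series (B3 and B4): 0.77000 × 0.90000 = 0.69300
Parallel (B1, B2, [0.69300], and B5): 1 − (1 − 0.92000)(1 − 0.79000)(1 − 0.69300)(1 − 0.78000) = 0.999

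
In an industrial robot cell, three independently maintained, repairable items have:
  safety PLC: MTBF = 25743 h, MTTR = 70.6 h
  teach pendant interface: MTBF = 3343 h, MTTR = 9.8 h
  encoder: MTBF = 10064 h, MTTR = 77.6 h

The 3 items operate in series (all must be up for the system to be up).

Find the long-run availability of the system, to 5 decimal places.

0.98674

A(safety PLC) = MTBF/(MTBF+MTTR) = 25743/(25743+70.6) = 0.997265
A(teach pendant interface) = MTBF/(MTBF+MTTR) = 3343/(3343+9.8) = 0.997077
A(encoder) = MTBF/(MTBF+MTTR) = 10064/(10064+77.6) = 0.992348
Series availability: 0.997265 × 0.997077 × 0.992348 = 0.98674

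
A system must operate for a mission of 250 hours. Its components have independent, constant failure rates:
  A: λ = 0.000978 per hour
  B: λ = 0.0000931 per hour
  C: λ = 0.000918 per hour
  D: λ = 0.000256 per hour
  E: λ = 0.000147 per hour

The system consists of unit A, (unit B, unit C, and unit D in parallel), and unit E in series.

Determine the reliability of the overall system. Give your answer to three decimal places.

0.755

R(A) = exp(−0.000978 × 250) = 0.78310
R(B) = exp(−0.0000931 × 250) = 0.97699
R(C) = exp(−0.000918 × 250) = 0.79493
R(D) = exp(−0.000256 × 250) = 0.93800
R(E) = exp(−0.000147 × 250) = 0.96392
Parallel (B, C, and D): 1 − (1 − 0.97699)(1 − 0.79493)(1 − 0.93800) = 0.99971
Series (A, [0.99971], and E): 0.78310 × 0.99971 × 0.96392 = 0.755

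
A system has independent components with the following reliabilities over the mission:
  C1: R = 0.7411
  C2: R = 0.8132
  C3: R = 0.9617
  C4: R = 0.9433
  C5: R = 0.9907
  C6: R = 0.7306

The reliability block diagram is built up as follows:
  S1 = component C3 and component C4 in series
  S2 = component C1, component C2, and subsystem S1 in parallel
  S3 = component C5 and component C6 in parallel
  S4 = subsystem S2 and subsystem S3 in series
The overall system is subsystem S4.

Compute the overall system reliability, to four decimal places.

0.9930

Series (C3 and C4): 0.961700 × 0.943300 = 0.907172
Parallel (C1, C2, and [0.907172]): 1 − (1 − 0.741100)(1 − 0.813200)(1 − 0.907172) = 0.995511
Parallel (C5 and C6): 1 − (1 − 0.990700)(1 − 0.730600) = 0.997495
Series ([0.995511] and [0.997495]): 0.995511 × 0.997495 = 0.9930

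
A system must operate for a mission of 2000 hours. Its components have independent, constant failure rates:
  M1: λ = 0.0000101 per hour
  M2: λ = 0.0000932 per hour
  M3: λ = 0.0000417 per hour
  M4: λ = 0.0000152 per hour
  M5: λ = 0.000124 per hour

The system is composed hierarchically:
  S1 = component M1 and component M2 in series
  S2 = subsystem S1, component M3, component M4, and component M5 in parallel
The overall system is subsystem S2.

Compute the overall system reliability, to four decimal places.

R(M1) = exp(−0.0000101 × 2000) = 0.980003
R(M2) = exp(−0.0000932 × 2000) = 0.829942
R(M3) = exp(−0.0000417 × 2000) = 0.919983
R(M4) = exp(−0.0000152 × 2000) = 0.970057
R(M5) = exp(−0.000124 × 2000) = 0.780360
Series (M1 and M2): 0.980003 × 0.829942 = 0.813346
Parallel ([0.813346], M3, M4, and M5): 1 − (1 − 0.813346)(1 − 0.919983)(1 − 0.970057)(1 − 0.780360) = 0.9999

0.9999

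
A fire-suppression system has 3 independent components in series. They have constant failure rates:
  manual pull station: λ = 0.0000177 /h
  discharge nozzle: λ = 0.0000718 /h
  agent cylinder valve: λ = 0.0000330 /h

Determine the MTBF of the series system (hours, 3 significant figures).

8160

Series of exponential components: λ_sys = Σ λ_i
λ_sys = 0.0000177 + 0.0000718 + 0.0000330 = 1.2250e-04 /h
MTBF = 1 / λ_sys = 8160 h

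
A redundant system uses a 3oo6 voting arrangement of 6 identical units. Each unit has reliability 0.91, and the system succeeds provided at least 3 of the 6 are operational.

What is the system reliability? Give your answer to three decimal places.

0.999

R = Σ_{i=3}^{6} C(6,i) p^i (1−p)^{6−i} with p = 0.91
C(6,3)·0.91^3·0.09^3 = 0.01099
C(6,4)·0.91^4·0.09^2 = 0.08332
C(6,5)·0.91^5·0.09^1 = 0.33698
C(6,6)·0.91^6·0.09^0 = 0.56787
Sum = 0.999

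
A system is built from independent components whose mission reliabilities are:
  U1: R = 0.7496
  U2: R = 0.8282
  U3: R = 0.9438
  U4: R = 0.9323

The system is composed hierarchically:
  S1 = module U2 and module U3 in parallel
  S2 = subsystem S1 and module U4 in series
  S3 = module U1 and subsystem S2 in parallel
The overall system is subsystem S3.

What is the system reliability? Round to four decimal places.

Parallel (U2 and U3): 1 − (1 − 0.828200)(1 − 0.943800) = 0.990345
Series ([0.990345] and U4): 0.990345 × 0.932300 = 0.923299
Parallel (U1 and [0.923299]): 1 − (1 − 0.749600)(1 − 0.923299) = 0.9808

0.9808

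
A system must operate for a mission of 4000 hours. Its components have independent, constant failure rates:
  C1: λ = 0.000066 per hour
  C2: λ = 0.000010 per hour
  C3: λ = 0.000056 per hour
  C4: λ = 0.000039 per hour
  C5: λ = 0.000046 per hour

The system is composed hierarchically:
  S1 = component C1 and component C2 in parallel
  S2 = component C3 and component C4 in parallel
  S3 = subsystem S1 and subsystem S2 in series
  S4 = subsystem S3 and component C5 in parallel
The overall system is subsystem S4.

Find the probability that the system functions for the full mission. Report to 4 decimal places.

R(C1) = exp(−0.000066 × 4000) = 0.767974
R(C2) = exp(−0.000010 × 4000) = 0.960789
R(C3) = exp(−0.000056 × 4000) = 0.799315
R(C4) = exp(−0.000039 × 4000) = 0.855559
R(C5) = exp(−0.000046 × 4000) = 0.831936
Parallel (C1 and C2): 1 − (1 − 0.767974)(1 − 0.960789) = 0.990902
Parallel (C3 and C4): 1 − (1 − 0.799315)(1 − 0.855559) = 0.971013
Series ([0.990902] and [0.971013]): 0.990902 × 0.971013 = 0.962179
Parallel ([0.962179] and C5): 1 − (1 − 0.962179)(1 − 0.831936) = 0.9936

0.9936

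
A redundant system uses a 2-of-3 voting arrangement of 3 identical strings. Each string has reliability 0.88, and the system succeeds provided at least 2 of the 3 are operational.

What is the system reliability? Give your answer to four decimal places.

R = Σ_{i=2}^{3} C(3,i) p^i (1−p)^{3−i} with p = 0.88
C(3,2)·0.88^2·0.12^1 = 0.278784
C(3,3)·0.88^3·0.12^0 = 0.681472
Sum = 0.9603

0.9603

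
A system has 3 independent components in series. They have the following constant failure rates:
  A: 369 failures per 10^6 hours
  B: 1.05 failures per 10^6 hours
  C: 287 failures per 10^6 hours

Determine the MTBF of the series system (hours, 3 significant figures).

1520

Series of exponential components: λ_sys = Σ λ_i
λ_sys = 0.000369 + 0.00000105 + 0.000287 = 6.5705e-04 /h
MTBF = 1 / λ_sys = 1520 h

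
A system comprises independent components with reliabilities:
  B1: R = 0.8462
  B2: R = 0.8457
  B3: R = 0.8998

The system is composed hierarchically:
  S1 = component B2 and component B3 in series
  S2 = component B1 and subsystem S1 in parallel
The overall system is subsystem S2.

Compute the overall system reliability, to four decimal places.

0.9632

Series (B2 and B3): 0.845700 × 0.899800 = 0.760961
Parallel (B1 and [0.760961]): 1 − (1 − 0.846200)(1 − 0.760961) = 0.9632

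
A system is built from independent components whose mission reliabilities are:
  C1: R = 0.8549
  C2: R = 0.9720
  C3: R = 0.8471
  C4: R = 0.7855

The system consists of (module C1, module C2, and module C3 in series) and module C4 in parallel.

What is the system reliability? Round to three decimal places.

Series (C1, C2, and C3): 0.85490 × 0.97200 × 0.84710 = 0.70391
Parallel ([0.70391] and C4): 1 − (1 − 0.70391)(1 − 0.78550) = 0.936

0.936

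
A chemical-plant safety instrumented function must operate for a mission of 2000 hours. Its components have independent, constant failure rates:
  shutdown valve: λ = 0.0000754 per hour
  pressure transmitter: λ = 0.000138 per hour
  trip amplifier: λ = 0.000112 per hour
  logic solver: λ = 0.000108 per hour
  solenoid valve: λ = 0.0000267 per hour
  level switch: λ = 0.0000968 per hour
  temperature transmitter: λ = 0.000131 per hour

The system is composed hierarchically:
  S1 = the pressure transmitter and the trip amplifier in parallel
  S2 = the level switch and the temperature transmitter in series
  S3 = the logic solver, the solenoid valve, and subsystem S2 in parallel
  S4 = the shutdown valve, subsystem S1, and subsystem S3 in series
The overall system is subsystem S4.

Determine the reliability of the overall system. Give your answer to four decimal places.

0.8154

R(shutdown valve) = exp(−0.0000754 × 2000) = 0.860020
R(pressure transmitter) = exp(−0.000138 × 2000) = 0.758813
R(trip amplifier) = exp(−0.000112 × 2000) = 0.799315
R(logic solver) = exp(−0.000108 × 2000) = 0.805735
R(solenoid valve) = exp(−0.0000267 × 2000) = 0.948001
R(level switch) = exp(−0.0000968 × 2000) = 0.823987
R(temperature transmitter) = exp(−0.000131 × 2000) = 0.769511
Parallel (pressure transmitter and trip amplifier): 1 − (1 − 0.758813)(1 − 0.799315) = 0.951597
Series (level switch and temperature transmitter): 0.823987 × 0.769511 = 0.634067
Parallel (logic solver, solenoid valve, and [0.634067]): 1 − (1 − 0.805735)(1 − 0.948001)(1 − 0.634067) = 0.996303
Series (shutdown valve, [0.951597], and [0.996303]): 0.860020 × 0.951597 × 0.996303 = 0.8154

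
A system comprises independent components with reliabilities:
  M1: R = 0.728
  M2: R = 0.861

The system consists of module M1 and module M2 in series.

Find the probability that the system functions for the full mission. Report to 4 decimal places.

0.6268

Series (M1 and M2): 0.728000 × 0.861000 = 0.6268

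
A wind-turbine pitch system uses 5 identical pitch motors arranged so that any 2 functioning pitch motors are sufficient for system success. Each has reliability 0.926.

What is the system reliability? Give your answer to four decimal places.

R = Σ_{i=2}^{5} C(5,i) p^i (1−p)^{5−i} with p = 0.926
C(5,2)·0.926^2·0.074^3 = 0.003475
C(5,3)·0.926^3·0.074^2 = 0.043481
C(5,4)·0.926^4·0.074^1 = 0.272048
C(5,5)·0.926^5·0.074^0 = 0.680855
Sum = 0.9999

0.9999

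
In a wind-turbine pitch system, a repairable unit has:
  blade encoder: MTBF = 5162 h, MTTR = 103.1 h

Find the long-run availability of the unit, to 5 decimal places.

0.98042

A(blade encoder) = MTBF/(MTBF+MTTR) = 5162/(5162+103.1) = 0.98042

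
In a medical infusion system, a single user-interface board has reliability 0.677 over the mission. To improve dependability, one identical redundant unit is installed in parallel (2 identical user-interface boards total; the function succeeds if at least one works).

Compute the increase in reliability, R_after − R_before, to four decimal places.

R_before = 0.677
R_after = 1 − (1 − 0.677)^2 = 0.8957
ΔR = 0.8957 − 0.677 = 0.2187

0.2187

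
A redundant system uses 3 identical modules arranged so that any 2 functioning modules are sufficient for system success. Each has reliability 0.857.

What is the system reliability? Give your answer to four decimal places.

0.9445

R = Σ_{i=2}^{3} C(3,i) p^i (1−p)^{3−i} with p = 0.857
C(3,2)·0.857^2·0.143^1 = 0.315079
C(3,3)·0.857^3·0.143^0 = 0.629423
Sum = 0.9445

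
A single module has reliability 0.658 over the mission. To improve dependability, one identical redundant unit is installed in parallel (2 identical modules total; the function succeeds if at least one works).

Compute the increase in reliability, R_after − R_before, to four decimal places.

R_before = 0.658
R_after = 1 − (1 − 0.658)^2 = 0.8830
ΔR = 0.8830 − 0.658 = 0.2250

0.2250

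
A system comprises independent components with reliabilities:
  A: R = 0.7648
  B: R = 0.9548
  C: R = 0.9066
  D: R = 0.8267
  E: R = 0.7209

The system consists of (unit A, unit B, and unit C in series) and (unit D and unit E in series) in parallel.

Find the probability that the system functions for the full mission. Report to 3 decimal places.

0.863

Series (A, B, and C): 0.76480 × 0.95480 × 0.90660 = 0.66203
Series (D and E): 0.82670 × 0.72090 = 0.59597
Parallel ([0.66203] and [0.59597]): 1 − (1 − 0.66203)(1 − 0.59597) = 0.863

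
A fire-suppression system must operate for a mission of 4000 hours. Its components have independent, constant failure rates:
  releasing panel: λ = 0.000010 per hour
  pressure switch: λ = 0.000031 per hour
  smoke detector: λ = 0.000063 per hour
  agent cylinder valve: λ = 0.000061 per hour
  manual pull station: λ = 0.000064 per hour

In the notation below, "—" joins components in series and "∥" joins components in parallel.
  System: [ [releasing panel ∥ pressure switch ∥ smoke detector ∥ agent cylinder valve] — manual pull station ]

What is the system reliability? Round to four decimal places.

R(releasing panel) = exp(−0.000010 × 4000) = 0.960789
R(pressure switch) = exp(−0.000031 × 4000) = 0.883380
R(smoke detector) = exp(−0.000063 × 4000) = 0.777245
R(agent cylinder valve) = exp(−0.000061 × 4000) = 0.783488
R(manual pull station) = exp(−0.000064 × 4000) = 0.774142
Parallel (releasing panel, pressure switch, smoke detector, and agent cylinder valve): 1 − (1 − 0.960789)(1 − 0.883380)(1 − 0.777245)(1 − 0.783488) = 0.999779
Series ([0.999779] and manual pull station): 0.999779 × 0.774142 = 0.7740

0.7740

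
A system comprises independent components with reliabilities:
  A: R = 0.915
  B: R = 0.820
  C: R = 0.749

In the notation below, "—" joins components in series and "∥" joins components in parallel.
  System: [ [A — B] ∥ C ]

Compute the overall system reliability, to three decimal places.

0.937

Series (A and B): 0.91500 × 0.82000 = 0.75030
Parallel ([0.75030] and C): 1 − (1 − 0.75030)(1 − 0.74900) = 0.937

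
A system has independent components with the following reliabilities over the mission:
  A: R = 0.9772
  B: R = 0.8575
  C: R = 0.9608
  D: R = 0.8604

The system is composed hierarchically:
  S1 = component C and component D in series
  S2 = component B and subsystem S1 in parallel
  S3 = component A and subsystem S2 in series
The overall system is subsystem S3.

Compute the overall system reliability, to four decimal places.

0.9531

Series (C and D): 0.960800 × 0.860400 = 0.826672
Parallel (B and [0.826672]): 1 − (1 − 0.857500)(1 − 0.826672) = 0.975301
Series (A and [0.975301]): 0.977200 × 0.975301 = 0.9531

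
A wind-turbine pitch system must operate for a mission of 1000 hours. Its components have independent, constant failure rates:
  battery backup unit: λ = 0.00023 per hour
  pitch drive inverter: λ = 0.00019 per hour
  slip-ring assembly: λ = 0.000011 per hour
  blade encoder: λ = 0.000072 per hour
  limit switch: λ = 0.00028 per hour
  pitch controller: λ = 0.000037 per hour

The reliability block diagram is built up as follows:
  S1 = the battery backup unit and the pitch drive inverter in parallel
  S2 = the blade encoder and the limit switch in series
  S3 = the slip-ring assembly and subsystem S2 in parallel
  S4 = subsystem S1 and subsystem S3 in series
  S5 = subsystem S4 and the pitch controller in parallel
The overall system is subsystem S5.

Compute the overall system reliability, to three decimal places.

0.999

R(battery backup unit) = exp(−0.00023 × 1000) = 0.79453
R(pitch drive inverter) = exp(−0.00019 × 1000) = 0.82696
R(slip-ring assembly) = exp(−0.000011 × 1000) = 0.98906
R(blade encoder) = exp(−0.000072 × 1000) = 0.93053
R(limit switch) = exp(−0.00028 × 1000) = 0.75578
R(pitch controller) = exp(−0.000037 × 1000) = 0.96368
Parallel (battery backup unit and pitch drive inverter): 1 − (1 − 0.79453)(1 − 0.82696) = 0.96445
Series (blade encoder and limit switch): 0.93053 × 0.75578 = 0.70328
Parallel (slip-ring assembly and [0.70328]): 1 − (1 − 0.98906)(1 − 0.70328) = 0.99675
Series ([0.96445] and [0.99675]): 0.96445 × 0.99675 = 0.96132
Parallel ([0.96132] and pitch controller): 1 − (1 − 0.96132)(1 − 0.96368) = 0.999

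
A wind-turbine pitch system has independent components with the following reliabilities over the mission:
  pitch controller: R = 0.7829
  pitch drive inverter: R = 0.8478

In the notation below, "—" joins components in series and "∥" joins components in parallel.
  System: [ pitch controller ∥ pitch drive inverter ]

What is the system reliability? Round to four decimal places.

Parallel (pitch controller and pitch drive inverter): 1 − (1 − 0.782900)(1 − 0.847800) = 0.9670

0.9670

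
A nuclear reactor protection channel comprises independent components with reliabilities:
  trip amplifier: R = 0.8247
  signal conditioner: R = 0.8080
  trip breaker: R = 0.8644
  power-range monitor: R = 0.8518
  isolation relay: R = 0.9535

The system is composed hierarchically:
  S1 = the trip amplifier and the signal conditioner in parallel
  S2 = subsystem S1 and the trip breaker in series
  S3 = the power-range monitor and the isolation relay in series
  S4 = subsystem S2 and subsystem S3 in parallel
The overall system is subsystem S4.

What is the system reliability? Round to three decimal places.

0.969

Parallel (trip amplifier and signal conditioner): 1 − (1 − 0.82470)(1 − 0.80800) = 0.96634
Series ([0.96634] and trip breaker): 0.96634 × 0.86440 = 0.83530
Series (power-range monitor and isolation relay): 0.85180 × 0.95350 = 0.81219
Parallel ([0.83530] and [0.81219]): 1 − (1 − 0.83530)(1 − 0.81219) = 0.969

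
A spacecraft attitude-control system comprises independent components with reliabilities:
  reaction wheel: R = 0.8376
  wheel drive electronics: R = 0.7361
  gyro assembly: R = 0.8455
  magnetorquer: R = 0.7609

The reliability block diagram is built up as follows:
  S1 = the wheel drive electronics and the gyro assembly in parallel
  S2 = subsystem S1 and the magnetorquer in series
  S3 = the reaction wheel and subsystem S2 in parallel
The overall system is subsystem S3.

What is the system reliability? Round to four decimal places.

Parallel (wheel drive electronics and gyro assembly): 1 − (1 − 0.736100)(1 − 0.845500) = 0.959227
Series ([0.959227] and magnetorquer): 0.959227 × 0.760900 = 0.729876
Parallel (reaction wheel and [0.729876]): 1 − (1 − 0.837600)(1 − 0.729876) = 0.9561

0.9561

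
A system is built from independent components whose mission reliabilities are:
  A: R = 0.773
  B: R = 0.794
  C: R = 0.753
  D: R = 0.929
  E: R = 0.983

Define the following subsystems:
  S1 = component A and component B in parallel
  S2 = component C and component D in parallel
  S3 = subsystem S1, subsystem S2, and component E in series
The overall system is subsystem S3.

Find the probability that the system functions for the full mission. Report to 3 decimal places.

Parallel (A and B): 1 − (1 − 0.77300)(1 − 0.79400) = 0.95324
Parallel (C and D): 1 − (1 − 0.75300)(1 − 0.92900) = 0.98246
Series ([0.95324], [0.98246], and E): 0.95324 × 0.98246 × 0.98300 = 0.921

0.921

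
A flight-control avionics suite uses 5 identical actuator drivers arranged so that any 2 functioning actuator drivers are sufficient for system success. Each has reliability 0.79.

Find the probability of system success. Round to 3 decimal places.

0.992

R = Σ_{i=2}^{5} C(5,i) p^i (1−p)^{5−i} with p = 0.79
C(5,2)·0.79^2·0.21^3 = 0.05780
C(5,3)·0.79^3·0.21^2 = 0.21743
C(5,4)·0.79^4·0.21^1 = 0.40898
C(5,5)·0.79^5·0.21^0 = 0.30771
Sum = 0.992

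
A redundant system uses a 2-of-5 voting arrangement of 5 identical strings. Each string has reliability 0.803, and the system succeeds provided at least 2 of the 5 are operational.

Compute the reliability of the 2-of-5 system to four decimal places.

R = Σ_{i=2}^{5} C(5,i) p^i (1−p)^{5−i} with p = 0.803
C(5,2)·0.803^2·0.197^3 = 0.049298
C(5,3)·0.803^3·0.197^2 = 0.200946
C(5,4)·0.803^4·0.197^1 = 0.409542
C(5,5)·0.803^5·0.197^0 = 0.333870
Sum = 0.9937

0.9937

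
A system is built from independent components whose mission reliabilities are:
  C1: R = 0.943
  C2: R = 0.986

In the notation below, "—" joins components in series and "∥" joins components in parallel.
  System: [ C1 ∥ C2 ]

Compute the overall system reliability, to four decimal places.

0.9992

Parallel (C1 and C2): 1 − (1 − 0.943000)(1 − 0.986000) = 0.9992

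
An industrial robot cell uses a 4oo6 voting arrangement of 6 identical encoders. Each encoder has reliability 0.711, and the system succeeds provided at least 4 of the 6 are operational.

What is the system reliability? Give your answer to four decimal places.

0.7644

R = Σ_{i=4}^{6} C(6,i) p^i (1−p)^{6−i} with p = 0.711
C(6,4)·0.711^4·0.289^2 = 0.320159
C(6,5)·0.711^5·0.289^1 = 0.315063
C(6,6)·0.711^6·0.289^0 = 0.129187
Sum = 0.7644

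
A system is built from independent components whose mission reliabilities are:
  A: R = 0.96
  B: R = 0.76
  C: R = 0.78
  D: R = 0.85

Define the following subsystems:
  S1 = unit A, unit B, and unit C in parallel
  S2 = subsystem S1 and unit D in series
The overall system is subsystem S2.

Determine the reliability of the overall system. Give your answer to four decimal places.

Parallel (A, B, and C): 1 − (1 − 0.960000)(1 − 0.760000)(1 − 0.780000) = 0.997888
Series ([0.997888] and D): 0.997888 × 0.850000 = 0.8482

0.8482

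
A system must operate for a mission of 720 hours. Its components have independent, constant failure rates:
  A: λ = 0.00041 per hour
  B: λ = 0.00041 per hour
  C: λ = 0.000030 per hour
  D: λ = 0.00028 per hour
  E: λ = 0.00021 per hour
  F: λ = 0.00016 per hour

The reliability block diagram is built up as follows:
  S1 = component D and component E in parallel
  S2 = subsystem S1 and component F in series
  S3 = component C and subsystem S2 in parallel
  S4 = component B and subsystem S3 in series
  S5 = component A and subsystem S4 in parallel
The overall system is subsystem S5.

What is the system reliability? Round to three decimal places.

0.934

R(A) = exp(−0.00041 × 720) = 0.74438
R(B) = exp(−0.00041 × 720) = 0.74438
R(C) = exp(−0.000030 × 720) = 0.97863
R(D) = exp(−0.00028 × 720) = 0.81742
R(E) = exp(−0.00021 × 720) = 0.85968
R(F) = exp(−0.00016 × 720) = 0.89119
Parallel (D and E): 1 − (1 − 0.81742)(1 − 0.85968) = 0.97438
Series ([0.97438] and F): 0.97438 × 0.89119 = 0.86836
Parallel (C and [0.86836]): 1 − (1 − 0.97863)(1 − 0.86836) = 0.99719
Series (B and [0.99719]): 0.74438 × 0.99719 = 0.74229
Parallel (A and [0.74229]): 1 − (1 − 0.74438)(1 − 0.74229) = 0.934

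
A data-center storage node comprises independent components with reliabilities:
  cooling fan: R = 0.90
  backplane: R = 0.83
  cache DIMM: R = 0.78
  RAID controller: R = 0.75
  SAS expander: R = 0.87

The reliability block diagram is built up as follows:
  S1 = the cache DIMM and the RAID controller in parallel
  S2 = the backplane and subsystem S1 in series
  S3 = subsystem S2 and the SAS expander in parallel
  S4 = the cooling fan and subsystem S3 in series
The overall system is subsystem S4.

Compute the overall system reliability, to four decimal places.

0.8748

Parallel (cache DIMM and RAID controller): 1 − (1 − 0.780000)(1 − 0.750000) = 0.945000
Series (backplane and [0.945000]): 0.830000 × 0.945000 = 0.784350
Parallel ([0.784350] and SAS expander): 1 − (1 − 0.784350)(1 − 0.870000) = 0.971966
Series (cooling fan and [0.971966]): 0.900000 × 0.971966 = 0.8748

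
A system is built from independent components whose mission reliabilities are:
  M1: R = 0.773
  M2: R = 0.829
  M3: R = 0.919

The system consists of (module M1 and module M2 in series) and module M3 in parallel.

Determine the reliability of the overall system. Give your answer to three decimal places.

0.971

Series (M1 and M2): 0.77300 × 0.82900 = 0.64082
Parallel ([0.64082] and M3): 1 − (1 − 0.64082)(1 − 0.91900) = 0.971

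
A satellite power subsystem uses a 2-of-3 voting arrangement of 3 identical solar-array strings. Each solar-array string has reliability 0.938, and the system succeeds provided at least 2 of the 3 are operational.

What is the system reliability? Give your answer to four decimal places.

R = Σ_{i=2}^{3} C(3,i) p^i (1−p)^{3−i} with p = 0.938
C(3,2)·0.938^2·0.062^1 = 0.163651
C(3,3)·0.938^3·0.062^0 = 0.825294
Sum = 0.9889

0.9889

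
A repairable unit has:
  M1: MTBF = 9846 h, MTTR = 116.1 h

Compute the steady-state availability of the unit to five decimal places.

0.98835

A(M1) = MTBF/(MTBF+MTTR) = 9846/(9846+116.1) = 0.98835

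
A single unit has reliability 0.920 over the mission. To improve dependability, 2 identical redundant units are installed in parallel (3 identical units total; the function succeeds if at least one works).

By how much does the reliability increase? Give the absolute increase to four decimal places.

0.0795

R_before = 0.920
R_after = 1 − (1 − 0.920)^3 = 0.9995
ΔR = 0.9995 − 0.920 = 0.0795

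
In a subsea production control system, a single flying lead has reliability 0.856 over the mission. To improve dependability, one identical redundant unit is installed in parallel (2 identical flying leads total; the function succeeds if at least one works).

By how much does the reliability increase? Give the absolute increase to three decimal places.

0.123

R_before = 0.856
R_after = 1 − (1 − 0.856)^2 = 0.979
ΔR = 0.979 − 0.856 = 0.123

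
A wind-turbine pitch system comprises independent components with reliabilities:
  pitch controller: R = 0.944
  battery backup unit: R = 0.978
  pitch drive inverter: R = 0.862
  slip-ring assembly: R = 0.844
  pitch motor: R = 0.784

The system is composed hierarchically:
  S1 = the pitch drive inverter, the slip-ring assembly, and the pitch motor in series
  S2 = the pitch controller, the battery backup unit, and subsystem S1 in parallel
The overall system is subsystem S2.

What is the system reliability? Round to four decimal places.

Series (pitch drive inverter, slip-ring assembly, and pitch motor): 0.862000 × 0.844000 × 0.784000 = 0.570382
Parallel (pitch controller, battery backup unit, and [0.570382]): 1 − (1 − 0.944000)(1 − 0.978000)(1 − 0.570382) = 0.9995

0.9995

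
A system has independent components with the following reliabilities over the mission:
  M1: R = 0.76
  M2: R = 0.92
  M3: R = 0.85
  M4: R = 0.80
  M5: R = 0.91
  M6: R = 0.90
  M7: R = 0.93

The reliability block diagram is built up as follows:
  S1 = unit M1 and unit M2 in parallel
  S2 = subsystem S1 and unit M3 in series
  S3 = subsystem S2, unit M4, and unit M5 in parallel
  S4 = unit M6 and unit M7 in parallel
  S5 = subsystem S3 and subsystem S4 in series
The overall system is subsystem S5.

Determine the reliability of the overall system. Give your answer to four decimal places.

Parallel (M1 and M2): 1 − (1 − 0.760000)(1 − 0.920000) = 0.980800
Series ([0.980800] and M3): 0.980800 × 0.850000 = 0.833680
Parallel ([0.833680], M4, and M5): 1 − (1 − 0.833680)(1 − 0.800000)(1 − 0.910000) = 0.997006
Parallel (M6 and M7): 1 − (1 − 0.900000)(1 − 0.930000) = 0.993000
Series ([0.997006] and [0.993000]): 0.997006 × 0.993000 = 0.9900

0.9900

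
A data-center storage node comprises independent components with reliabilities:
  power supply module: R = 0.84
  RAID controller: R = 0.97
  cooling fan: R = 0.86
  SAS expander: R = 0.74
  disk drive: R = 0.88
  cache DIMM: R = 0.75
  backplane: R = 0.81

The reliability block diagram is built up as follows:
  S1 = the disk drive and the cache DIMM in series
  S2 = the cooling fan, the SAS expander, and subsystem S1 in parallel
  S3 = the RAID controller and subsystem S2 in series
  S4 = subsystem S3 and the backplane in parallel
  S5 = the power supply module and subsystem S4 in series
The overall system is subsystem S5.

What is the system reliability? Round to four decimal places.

0.8333

Series (disk drive and cache DIMM): 0.880000 × 0.750000 = 0.660000
Parallel (cooling fan, SAS expander, and [0.660000]): 1 − (1 − 0.860000)(1 − 0.740000)(1 − 0.660000) = 0.987624
Series (RAID controller and [0.987624]): 0.970000 × 0.987624 = 0.957995
Parallel ([0.957995] and backplane): 1 − (1 − 0.957995)(1 − 0.810000) = 0.992019
Series (power supply module and [0.992019]): 0.840000 × 0.992019 = 0.8333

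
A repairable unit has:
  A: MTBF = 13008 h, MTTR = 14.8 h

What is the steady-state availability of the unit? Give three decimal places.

A(A) = MTBF/(MTBF+MTTR) = 13008/(13008+14.8) = 0.999

0.999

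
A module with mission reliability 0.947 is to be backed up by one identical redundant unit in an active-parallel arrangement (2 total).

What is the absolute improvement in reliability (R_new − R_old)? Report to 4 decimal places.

R_before = 0.947
R_after = 1 − (1 − 0.947)^2 = 0.9972
ΔR = 0.9972 − 0.947 = 0.0502

0.0502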